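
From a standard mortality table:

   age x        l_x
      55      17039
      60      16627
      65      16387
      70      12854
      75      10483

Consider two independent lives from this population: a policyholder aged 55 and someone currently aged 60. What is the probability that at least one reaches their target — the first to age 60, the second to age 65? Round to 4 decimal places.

0.9997

p₁ = l_60/l_55 = 16627/17039 = 0.975820; p₂ = l_65/l_60 = 16387/16627 = 0.985566.
P(at least one) = 1 − (1−p₁)(1−p₂) = 1 − 0.024180 × 0.014434 = 0.999651.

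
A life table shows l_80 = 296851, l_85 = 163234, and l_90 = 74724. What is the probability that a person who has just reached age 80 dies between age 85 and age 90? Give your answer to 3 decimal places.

This is the probability of reaching 85 but not 90, conditional on being alive at 80: (l_85 − l_90) / l_80.
= (163234 − 74724) / 296851 = 88510 / 296851 = 0.298163.

0.298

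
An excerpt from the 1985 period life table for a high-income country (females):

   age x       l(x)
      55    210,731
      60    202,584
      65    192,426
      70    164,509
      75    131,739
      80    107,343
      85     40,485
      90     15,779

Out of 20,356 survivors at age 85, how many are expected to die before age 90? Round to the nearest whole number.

12422

The relevant probability is 1 − 15,779/40,485 = 0.610251.
Expected number = 20,356 × 0.610251 = 12422.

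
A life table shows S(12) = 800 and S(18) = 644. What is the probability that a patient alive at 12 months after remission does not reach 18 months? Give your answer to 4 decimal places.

P(die before 18 | alive at 12) = 1 − S(18)/S(12) = 1 − 644/800 = (156)/800 = 0.195000.

0.1950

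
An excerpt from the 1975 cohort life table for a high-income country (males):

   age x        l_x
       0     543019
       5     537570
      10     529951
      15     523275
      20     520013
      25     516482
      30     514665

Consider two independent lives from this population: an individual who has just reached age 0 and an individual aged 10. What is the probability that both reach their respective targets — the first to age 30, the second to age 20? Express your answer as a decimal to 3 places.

0.930

p₁ = l_30/l_0 = 514665/543019 = 0.947785; p₂ = l_20/l_10 = 520013/529951 = 0.981247.
P(both) = p₁ × p₂ = 0.947785 × 0.981247 = 0.930011.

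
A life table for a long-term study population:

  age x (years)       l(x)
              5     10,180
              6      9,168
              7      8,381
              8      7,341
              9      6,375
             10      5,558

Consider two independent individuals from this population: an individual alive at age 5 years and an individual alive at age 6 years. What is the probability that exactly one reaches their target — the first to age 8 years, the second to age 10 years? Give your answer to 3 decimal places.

0.453

p₁ = l(8)/l(5) = 7,341/10,180 = 0.721120; p₂ = l(10)/l(6) = 5,558/9,168 = 0.606239.
P(exactly one) = p₁(1−p₂) + (1−p₁)p₂ = 0.283949 + 0.169068 = 0.453017.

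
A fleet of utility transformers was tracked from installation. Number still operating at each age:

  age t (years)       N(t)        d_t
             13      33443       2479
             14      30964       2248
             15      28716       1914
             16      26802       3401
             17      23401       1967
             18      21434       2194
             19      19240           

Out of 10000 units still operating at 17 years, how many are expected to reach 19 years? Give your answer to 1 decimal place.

8221.9

The relevant probability is 19240/23401 = 0.822187.
Expected number = 10000 × 0.822187 = 8221.9.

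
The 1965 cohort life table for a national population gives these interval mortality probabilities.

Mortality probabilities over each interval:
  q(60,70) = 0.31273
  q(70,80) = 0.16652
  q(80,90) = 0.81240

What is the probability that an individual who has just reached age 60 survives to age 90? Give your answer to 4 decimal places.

0.1075

Chaining the interval survival probabilities: (1 − 0.31273) × (1 − 0.16652) × (1 − 0.81240).
= 0.68727 × 0.83348 × 0.18760 = 0.107462.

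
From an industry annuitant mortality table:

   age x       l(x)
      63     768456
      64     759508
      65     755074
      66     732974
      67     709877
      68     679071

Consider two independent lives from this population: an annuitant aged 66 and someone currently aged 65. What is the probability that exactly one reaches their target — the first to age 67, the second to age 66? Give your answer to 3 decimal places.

0.059

p₁ = l(67)/l(66) = 709877/732974 = 0.968489; p₂ = l(66)/l(65) = 732974/755074 = 0.970731.
P(exactly one) = p₁(1−p₂) + (1−p₁)p₂ = 0.028347 + 0.030589 = 0.058935.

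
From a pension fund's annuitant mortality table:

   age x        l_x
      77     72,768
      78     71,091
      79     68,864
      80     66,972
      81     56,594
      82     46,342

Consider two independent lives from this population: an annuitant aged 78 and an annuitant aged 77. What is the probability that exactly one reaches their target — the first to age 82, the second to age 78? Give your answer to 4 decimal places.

p₁ = l_82/l_78 = 46,342/71,091 = 0.651869; p₂ = l_78/l_77 = 71,091/72,768 = 0.976954.
P(exactly one) = p₁(1−p₂) + (1−p₁)p₂ = 0.015023 + 0.340108 = 0.355131.

0.3551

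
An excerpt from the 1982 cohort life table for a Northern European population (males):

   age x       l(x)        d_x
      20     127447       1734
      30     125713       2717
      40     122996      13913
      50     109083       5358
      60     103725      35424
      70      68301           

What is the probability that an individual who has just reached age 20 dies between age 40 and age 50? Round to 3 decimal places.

This is the probability of reaching 40 but not 50, conditional on being alive at 20: (l(40) − l(50)) / l(20).
= (122996 − 109083) / 127447 = 13913 / 127447 = 0.109167.

0.109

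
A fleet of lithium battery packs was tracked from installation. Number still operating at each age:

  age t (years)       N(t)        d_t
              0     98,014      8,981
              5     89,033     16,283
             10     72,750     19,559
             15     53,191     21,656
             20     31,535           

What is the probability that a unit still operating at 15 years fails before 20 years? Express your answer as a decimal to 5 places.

0.40714

P(fail before 20 | operational at 15) = 1 − N(20)/N(15) = 1 − 31,535/53,191 = (21,656)/53,191 = 0.407137.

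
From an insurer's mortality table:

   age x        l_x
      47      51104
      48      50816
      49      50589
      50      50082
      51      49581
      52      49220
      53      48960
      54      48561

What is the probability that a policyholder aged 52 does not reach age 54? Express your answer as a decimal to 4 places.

0.0134

P(die before 54 | alive at 52) = 1 − l_54/l_52 = 1 − 48561/49220 = (659)/49220 = 0.013389.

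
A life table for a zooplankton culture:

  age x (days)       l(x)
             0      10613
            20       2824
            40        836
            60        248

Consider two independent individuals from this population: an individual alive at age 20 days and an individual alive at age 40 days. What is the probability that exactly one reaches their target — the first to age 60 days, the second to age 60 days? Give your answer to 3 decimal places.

0.332

p₁ = l(60)/l(20) = 248/2824 = 0.087819; p₂ = l(60)/l(40) = 248/836 = 0.296651.
P(exactly one) = p₁(1−p₂) + (1−p₁)p₂ = 0.061767 + 0.270599 = 0.332367.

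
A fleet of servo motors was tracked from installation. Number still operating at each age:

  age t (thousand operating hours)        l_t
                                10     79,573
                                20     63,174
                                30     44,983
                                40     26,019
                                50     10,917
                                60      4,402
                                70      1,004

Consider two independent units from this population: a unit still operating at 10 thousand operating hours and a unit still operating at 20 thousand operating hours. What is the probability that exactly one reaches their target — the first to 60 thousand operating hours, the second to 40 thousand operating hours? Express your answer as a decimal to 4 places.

0.4216

p₁ = l_60/l_10 = 4,402/79,573 = 0.055320; p₂ = l_40/l_20 = 26,019/63,174 = 0.411862.
P(exactly one) = p₁(1−p₂) + (1−p₁)p₂ = 0.032536 + 0.389078 = 0.421614.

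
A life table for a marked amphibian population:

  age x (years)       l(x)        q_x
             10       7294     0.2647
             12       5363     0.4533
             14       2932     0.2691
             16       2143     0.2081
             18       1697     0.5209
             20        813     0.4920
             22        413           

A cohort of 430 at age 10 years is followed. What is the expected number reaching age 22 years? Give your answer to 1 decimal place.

24.3

The relevant probability is 413/7294 = 0.056622.
Expected number = 430 × 0.056622 = 24.3.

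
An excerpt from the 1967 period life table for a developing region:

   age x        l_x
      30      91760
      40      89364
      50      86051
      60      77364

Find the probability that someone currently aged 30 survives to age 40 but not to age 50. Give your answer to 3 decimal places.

0.036

We want 10|10q30 = (l_40 − l_50)/l_30.
This is the probability of reaching 40 but not 50, conditional on being alive at 30: (l_40 − l_50) / l_30.
= (89364 − 86051) / 91760 = 3313 / 91760 = 0.036105.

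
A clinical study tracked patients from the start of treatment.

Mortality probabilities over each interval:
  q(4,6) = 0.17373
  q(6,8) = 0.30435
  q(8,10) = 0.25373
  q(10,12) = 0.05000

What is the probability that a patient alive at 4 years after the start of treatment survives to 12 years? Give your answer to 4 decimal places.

P(survive 4→12) = (1 − 0.17373) × (1 − 0.30435) × (1 − 0.25373) × (1 − 0.05000).
= 0.82627 × 0.69565 × 0.74627 × 0.95000 = 0.407504.

0.4075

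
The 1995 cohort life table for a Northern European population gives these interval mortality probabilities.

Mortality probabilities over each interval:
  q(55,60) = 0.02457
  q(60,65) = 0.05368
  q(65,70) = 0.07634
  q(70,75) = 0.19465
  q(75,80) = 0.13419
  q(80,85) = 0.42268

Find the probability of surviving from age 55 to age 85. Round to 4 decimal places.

Chaining the interval survival probabilities: (1 − 0.02457) × (1 − 0.05368) × (1 − 0.07634) × (1 − 0.19465) × (1 − 0.13419) × (1 − 0.42268).
= 0.97543 × 0.94632 × 0.92366 × 0.80535 × 0.86581 × 0.57732 = 0.343218.

0.3432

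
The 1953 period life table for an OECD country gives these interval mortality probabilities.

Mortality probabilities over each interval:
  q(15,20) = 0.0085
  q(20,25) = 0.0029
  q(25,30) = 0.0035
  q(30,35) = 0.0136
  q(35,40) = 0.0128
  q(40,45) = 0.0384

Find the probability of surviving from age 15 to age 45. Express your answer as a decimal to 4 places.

0.9225

Survival from 15 to 45 is the product of surviving each interval: (1 − 0.0085) × (1 − 0.0029) × (1 − 0.0035) × (1 − 0.0136) × (1 − 0.0128) × (1 − 0.0384).
= 0.9915 × 0.9971 × 0.9965 × 0.9864 × 0.9872 × 0.9616 = 0.922489.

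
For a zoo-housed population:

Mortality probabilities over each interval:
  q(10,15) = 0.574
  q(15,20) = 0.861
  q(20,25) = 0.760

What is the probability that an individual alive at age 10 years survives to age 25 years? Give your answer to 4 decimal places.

0.0142

Survival from 10 to 25 is the product of surviving each interval: (1 − 0.574) × (1 − 0.861) × (1 − 0.760).
= 0.426 × 0.139 × 0.240 = 0.014211.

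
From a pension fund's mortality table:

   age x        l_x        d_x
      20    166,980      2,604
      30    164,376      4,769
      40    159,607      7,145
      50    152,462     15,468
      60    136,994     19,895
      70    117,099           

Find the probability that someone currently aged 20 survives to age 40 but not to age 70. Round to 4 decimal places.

We want 20|30q20 = (l_40 − l_70)/l_20.
This is the probability of reaching 40 but not 70, conditional on being alive at 20: (l_40 − l_70) / l_20.
= (159,607 − 117,099) / 166,980 = 42,508 / 166,980 = 0.254569.

0.2546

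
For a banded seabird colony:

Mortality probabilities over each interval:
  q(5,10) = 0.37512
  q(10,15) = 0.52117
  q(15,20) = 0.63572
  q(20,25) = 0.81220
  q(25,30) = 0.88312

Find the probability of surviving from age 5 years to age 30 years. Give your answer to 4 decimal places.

0.0024

The overall survival probability is (1 − 0.37512) × (1 − 0.52117) × (1 − 0.63572) × (1 − 0.81220) × (1 − 0.88312).
= 0.62488 × 0.47883 × 0.36428 × 0.18780 × 0.11688 = 0.002392.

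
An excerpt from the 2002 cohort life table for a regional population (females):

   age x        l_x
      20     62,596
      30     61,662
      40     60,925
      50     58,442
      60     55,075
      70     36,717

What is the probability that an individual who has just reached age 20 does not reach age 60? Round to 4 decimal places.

0.1202

P(die before 60 | alive at 20) = 1 − l_60/l_20 = 1 − 55,075/62,596 = (7,521)/62,596 = 0.120151.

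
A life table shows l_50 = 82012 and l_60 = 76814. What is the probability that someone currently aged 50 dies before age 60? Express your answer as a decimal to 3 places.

0.063

P(die before 60 | alive at 50) = 1 − l_60/l_50 = 1 − 76814/82012 = (5198)/82012 = 0.063381.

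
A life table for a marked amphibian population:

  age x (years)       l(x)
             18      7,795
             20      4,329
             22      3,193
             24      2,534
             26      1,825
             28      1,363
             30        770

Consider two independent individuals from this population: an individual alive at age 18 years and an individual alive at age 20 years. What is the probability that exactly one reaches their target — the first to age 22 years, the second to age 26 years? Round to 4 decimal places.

0.4858

p₁ = l(22)/l(18) = 3,193/7,795 = 0.409622; p₂ = l(26)/l(20) = 1,825/4,329 = 0.421575.
P(exactly one) = p₁(1−p₂) + (1−p₁)p₂ = 0.236936 + 0.248889 = 0.485824.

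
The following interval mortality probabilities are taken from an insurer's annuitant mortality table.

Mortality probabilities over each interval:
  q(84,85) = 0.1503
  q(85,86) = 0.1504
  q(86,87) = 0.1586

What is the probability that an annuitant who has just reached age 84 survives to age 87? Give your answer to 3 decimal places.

0.607

Survival from 84 to 87 is the product of surviving each interval: (1 − 0.1503) × (1 − 0.1504) × (1 − 0.1586).
= 0.8497 × 0.8496 × 0.8414 = 0.607411.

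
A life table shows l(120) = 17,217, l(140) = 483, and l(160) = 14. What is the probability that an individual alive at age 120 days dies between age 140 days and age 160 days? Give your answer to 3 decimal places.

This is the probability of reaching 140 but not 160, conditional on being alive at 120: (l(140) − l(160)) / l(120).
= (483 − 14) / 17,217 = 469 / 17,217 = 0.027241.

0.027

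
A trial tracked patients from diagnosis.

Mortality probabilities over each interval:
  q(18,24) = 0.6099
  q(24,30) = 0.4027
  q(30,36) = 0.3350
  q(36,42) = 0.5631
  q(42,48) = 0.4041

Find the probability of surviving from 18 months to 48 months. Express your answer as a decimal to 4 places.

0.0403

Survival from 18 to 48 is the product of surviving each interval: (1 − 0.6099) × (1 − 0.4027) × (1 − 0.3350) × (1 − 0.5631) × (1 − 0.4041).
= 0.3901 × 0.5973 × 0.6650 × 0.4369 × 0.5959 = 0.040341.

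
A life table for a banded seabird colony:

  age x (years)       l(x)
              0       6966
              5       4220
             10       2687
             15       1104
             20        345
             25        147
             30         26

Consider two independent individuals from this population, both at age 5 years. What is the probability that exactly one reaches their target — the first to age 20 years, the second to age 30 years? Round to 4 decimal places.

0.0869

p₁ = l(20)/l(5) = 345/4220 = 0.081754; p₂ = l(30)/l(5) = 26/4220 = 0.006161.
P(exactly one) = p₁(1−p₂) + (1−p₁)p₂ = 0.081250 + 0.005657 = 0.086908.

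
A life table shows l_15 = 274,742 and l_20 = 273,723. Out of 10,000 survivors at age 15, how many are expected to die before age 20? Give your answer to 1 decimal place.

37.1

The relevant probability is 1 − 273,723/274,742 = 0.003709.
Expected number = 10,000 × 0.003709 = 37.1.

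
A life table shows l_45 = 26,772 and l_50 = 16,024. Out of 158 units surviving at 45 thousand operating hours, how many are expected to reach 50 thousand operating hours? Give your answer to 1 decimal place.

94.6

The relevant probability is 16,024/26,772 = 0.598536.
Expected number = 158 × 0.598536 = 94.6.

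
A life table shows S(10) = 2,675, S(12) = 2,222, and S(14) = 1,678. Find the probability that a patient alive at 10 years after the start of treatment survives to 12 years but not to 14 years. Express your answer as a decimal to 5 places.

This is the probability of reaching 12 but not 14, conditional on being alive at 10: (S(12) − S(14)) / S(10).
= (2,222 − 1,678) / 2,675 = 544 / 2,675 = 0.203364.

0.20336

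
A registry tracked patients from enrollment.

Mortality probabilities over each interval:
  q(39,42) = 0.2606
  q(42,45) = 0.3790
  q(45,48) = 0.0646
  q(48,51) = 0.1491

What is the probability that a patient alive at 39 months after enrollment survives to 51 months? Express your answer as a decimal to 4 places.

The overall survival probability is (1 − 0.2606) × (1 − 0.3790) × (1 − 0.0646) × (1 − 0.1491).
= 0.7394 × 0.6210 × 0.9354 × 0.8509 = 0.365466.

0.3655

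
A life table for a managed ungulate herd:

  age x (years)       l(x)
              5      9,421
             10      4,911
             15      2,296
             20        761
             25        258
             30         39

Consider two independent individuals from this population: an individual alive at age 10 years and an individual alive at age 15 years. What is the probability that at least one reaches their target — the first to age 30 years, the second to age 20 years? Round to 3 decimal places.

p₁ = l(30)/l(10) = 39/4,911 = 0.007941; p₂ = l(20)/l(15) = 761/2,296 = 0.331446.
P(at least one) = 1 − (1−p₁)(1−p₂) = 1 − 0.992059 × 0.668554 = 0.336755.

0.337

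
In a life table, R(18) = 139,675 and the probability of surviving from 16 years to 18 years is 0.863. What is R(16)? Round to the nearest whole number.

R(16) = R(18) / p = 139,675 / 0.863 = 161848.

161848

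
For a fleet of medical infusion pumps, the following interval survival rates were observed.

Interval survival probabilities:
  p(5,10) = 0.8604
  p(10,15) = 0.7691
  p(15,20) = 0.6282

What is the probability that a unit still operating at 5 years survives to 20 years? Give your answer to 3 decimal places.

Survival from 5 to 20 is the product of surviving each interval: 0.8604 × 0.7691 × 0.6282.
= 0.415701.

0.416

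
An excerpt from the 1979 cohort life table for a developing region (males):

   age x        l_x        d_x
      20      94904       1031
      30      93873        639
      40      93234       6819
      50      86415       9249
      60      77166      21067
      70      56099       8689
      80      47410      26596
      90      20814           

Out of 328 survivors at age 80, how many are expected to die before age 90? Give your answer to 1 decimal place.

184.0

The relevant probability is 1 − 20814/47410 = 0.560979.
Expected number = 328 × 0.560979 = 184.0.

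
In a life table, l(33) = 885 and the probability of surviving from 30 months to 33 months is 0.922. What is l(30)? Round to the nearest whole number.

960

l(30) = l(33) / p = 885 / 0.922 = 960.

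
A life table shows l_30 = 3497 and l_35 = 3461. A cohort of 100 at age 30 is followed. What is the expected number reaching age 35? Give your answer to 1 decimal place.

99.0

The relevant probability is 3461/3497 = 0.989705.
Expected number = 100 × 0.989705 = 99.0.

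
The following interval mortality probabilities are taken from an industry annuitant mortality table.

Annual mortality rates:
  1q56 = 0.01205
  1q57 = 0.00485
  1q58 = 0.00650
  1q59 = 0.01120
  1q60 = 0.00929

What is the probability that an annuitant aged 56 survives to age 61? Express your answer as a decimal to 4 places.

0.9569

The overall survival probability is (1 − 0.01205) × (1 − 0.00485) × (1 − 0.00650) × (1 − 0.01120) × (1 − 0.00929).
= 0.98795 × 0.99515 × 0.99350 × 0.98880 × 0.99071 = 0.956856.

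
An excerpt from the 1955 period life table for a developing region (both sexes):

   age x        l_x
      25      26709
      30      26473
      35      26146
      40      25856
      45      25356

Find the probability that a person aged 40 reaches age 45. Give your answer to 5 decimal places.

0.98066

The conditional survival probability is l_45/l_40 = 25356/25856 = 0.980662.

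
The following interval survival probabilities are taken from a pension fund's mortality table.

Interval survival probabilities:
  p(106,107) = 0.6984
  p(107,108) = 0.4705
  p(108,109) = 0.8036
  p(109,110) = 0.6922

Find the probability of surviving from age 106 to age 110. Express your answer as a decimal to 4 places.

0.1828

P(survive 106→110) = 0.6984 × 0.4705 × 0.8036 × 0.6922.
= 0.182783.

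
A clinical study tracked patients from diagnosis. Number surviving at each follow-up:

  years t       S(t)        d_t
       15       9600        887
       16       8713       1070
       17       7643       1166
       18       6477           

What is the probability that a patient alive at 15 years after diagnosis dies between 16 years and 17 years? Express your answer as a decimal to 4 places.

0.1115

This is the probability of reaching 16 but not 17, conditional on being alive at 15: (S(16) − S(17)) / S(15).
= (8713 − 7643) / 9600 = 1070 / 9600 = 0.111458.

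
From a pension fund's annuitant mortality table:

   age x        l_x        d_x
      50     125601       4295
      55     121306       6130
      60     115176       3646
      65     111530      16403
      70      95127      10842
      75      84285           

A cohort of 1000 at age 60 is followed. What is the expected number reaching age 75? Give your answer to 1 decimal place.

The relevant probability is 84285/115176 = 0.731793.
Expected number = 1000 × 0.731793 = 731.8.

731.8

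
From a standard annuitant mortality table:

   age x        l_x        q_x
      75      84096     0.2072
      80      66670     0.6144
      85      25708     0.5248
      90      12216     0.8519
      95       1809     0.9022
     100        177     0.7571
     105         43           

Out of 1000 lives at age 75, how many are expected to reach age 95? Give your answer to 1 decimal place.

The relevant probability is 1809/84096 = 0.021511.
Expected number = 1000 × 0.021511 = 21.5.

21.5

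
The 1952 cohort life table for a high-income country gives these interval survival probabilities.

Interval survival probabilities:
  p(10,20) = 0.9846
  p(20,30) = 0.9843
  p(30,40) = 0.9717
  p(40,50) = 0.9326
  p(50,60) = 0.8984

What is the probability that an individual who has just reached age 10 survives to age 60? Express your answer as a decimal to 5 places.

0.78901

P(survive 10→60) = 0.9846 × 0.9843 × 0.9717 × 0.9326 × 0.8984.
= 0.789014.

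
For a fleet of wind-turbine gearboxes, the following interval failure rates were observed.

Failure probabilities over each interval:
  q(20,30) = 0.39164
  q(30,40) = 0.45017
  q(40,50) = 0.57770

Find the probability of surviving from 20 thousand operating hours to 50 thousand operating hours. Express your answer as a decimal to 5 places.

0.14126

Chaining the interval survival probabilities: (1 − 0.39164) × (1 − 0.45017) × (1 − 0.57770).
= 0.60836 × 0.54983 × 0.42230 = 0.141257.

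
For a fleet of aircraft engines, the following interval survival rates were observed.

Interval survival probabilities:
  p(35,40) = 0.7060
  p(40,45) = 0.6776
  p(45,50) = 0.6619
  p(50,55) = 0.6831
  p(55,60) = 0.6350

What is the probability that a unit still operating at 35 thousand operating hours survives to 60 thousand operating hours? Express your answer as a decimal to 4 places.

0.1373

Survival from 35 to 60 is the product of surviving each interval: 0.7060 × 0.6776 × 0.6619 × 0.6831 × 0.6350.
= 0.137350.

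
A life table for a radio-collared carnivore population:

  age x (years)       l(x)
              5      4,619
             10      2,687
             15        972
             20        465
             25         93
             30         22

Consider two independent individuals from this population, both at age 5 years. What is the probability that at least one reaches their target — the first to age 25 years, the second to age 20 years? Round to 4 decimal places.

p₁ = l(25)/l(5) = 93/4,619 = 0.020134; p₂ = l(20)/l(5) = 465/4,619 = 0.100671.
P(at least one) = 1 − (1−p₁)(1−p₂) = 1 − 0.979866 × 0.899329 = 0.118778.

0.1188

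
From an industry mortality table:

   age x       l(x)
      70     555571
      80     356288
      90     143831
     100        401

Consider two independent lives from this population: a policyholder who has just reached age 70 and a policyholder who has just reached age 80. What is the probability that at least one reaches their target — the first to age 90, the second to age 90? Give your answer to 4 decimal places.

p₁ = l(90)/l(70) = 143831/555571 = 0.258889; p₂ = l(90)/l(80) = 143831/356288 = 0.403693.
P(at least one) = 1 − (1−p₁)(1−p₂) = 1 − 0.741111 × 0.596307 = 0.558070.

0.5581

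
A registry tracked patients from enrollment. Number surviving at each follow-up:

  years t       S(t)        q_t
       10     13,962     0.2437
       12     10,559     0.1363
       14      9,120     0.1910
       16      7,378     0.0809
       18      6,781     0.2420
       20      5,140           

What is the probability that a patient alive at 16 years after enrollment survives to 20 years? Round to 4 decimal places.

The conditional survival probability is S(20)/S(16) = 5,140/7,378 = 0.696666.

0.6967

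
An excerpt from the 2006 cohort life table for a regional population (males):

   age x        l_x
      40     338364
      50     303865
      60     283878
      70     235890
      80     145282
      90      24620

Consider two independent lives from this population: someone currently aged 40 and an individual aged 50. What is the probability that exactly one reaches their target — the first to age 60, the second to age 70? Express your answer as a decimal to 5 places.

0.31268

p₁ = l_60/l_40 = 283878/338364 = 0.838972; p₂ = l_70/l_50 = 235890/303865 = 0.776299.
P(exactly one) = p₁(1−p₂) + (1−p₁)p₂ = 0.187679 + 0.125006 = 0.312685.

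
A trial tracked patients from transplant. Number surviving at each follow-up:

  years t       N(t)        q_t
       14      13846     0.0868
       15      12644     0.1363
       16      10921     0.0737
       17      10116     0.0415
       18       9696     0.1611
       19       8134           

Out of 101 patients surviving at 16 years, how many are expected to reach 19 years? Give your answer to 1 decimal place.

75.2

The relevant probability is 8134/10921 = 0.744804.
Expected number = 101 × 0.744804 = 75.2.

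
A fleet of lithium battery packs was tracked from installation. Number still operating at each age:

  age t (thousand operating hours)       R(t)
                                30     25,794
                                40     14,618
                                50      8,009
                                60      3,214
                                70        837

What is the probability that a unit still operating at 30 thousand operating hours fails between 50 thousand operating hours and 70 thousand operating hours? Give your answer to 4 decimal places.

0.2780

This is the probability of reaching 50 but not 70, conditional on being operational at 30: (R(50) − R(70)) / R(30).
= (8,009 − 837) / 25,794 = 7,172 / 25,794 = 0.278049.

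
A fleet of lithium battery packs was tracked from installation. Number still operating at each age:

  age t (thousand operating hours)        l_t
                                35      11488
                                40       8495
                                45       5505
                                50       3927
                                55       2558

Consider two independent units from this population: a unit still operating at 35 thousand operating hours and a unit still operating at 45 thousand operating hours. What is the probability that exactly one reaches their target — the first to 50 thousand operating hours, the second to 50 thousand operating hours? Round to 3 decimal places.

p₁ = l_50/l_35 = 3927/11488 = 0.341835; p₂ = l_50/l_45 = 3927/5505 = 0.713351.
P(exactly one) = p₁(1−p₂) + (1−p₁)p₂ = 0.097987 + 0.469503 = 0.567489.

0.567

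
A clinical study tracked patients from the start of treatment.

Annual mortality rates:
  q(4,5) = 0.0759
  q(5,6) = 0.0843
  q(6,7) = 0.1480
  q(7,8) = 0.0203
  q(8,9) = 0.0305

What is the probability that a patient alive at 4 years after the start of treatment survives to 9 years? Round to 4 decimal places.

0.6848

P(survive 4→9) = (1 − 0.0759) × (1 − 0.0843) × (1 − 0.1480) × (1 − 0.0203) × (1 − 0.0305).
= 0.9241 × 0.9157 × 0.8520 × 0.9797 × 0.9695 = 0.684783.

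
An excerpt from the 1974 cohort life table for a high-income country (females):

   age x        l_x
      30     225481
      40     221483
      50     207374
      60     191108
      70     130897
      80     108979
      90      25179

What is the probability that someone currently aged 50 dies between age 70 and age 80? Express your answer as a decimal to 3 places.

0.106

This is the probability of reaching 70 but not 80, conditional on being alive at 50: (l_70 − l_80) / l_50.
= (130897 − 108979) / 207374 = 21918 / 207374 = 0.105693.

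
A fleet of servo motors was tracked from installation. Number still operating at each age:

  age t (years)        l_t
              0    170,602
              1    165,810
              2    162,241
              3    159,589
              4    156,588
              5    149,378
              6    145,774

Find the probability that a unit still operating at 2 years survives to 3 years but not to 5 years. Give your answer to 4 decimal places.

This is the probability of reaching 3 but not 5, conditional on being operational at 2: (l_3 − l_5) / l_2.
= (159,589 − 149,378) / 162,241 = 10,211 / 162,241 = 0.062937.

0.0629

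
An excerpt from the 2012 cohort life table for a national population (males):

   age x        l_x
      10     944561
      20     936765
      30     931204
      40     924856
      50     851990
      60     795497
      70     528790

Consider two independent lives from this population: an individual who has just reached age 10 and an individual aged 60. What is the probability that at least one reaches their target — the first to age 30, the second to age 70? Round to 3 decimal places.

p₁ = l_30/l_10 = 931204/944561 = 0.985859; p₂ = l_70/l_60 = 528790/795497 = 0.664729.
P(at least one) = 1 − (1−p₁)(1−p₂) = 1 − 0.014141 × 0.335271 = 0.995259.

0.995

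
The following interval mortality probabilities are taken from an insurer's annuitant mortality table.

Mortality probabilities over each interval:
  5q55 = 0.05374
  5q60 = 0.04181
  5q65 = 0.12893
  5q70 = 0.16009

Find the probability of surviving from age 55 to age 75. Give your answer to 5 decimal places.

0.66336

Chaining the interval survival probabilities: (1 − 0.05374) × (1 − 0.04181) × (1 − 0.12893) × (1 − 0.16009).
= 0.94626 × 0.95819 × 0.87107 × 0.83991 = 0.663358.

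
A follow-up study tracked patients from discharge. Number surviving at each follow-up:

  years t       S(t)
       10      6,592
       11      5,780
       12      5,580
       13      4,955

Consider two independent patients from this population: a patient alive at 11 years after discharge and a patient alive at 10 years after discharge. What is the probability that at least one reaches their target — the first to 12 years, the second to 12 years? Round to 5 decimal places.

p₁ = S(12)/S(11) = 5,580/5,780 = 0.965398; p₂ = S(12)/S(10) = 5,580/6,592 = 0.846481.
P(at least one) = 1 − (1−p₁)(1−p₂) = 1 − 0.034602 × 0.153519 = 0.994688.

0.99469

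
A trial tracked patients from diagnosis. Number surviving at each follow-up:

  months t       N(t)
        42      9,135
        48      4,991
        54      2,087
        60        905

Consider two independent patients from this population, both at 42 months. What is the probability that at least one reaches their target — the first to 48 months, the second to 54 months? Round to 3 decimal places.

0.650

p₁ = N(48)/N(42) = 4,991/9,135 = 0.546360; p₂ = N(54)/N(42) = 2,087/9,135 = 0.228462.
P(at least one) = 1 − (1−p₁)(1−p₂) = 1 − 0.453640 × 0.771538 = 0.650000.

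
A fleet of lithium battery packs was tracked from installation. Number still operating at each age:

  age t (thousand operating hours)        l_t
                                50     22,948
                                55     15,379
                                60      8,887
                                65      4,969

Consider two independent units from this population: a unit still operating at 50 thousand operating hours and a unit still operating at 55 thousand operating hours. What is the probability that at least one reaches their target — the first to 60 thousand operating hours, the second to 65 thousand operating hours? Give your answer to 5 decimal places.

p₁ = l_60/l_50 = 8,887/22,948 = 0.387267; p₂ = l_65/l_55 = 4,969/15,379 = 0.323103.
P(at least one) = 1 − (1−p₁)(1−p₂) = 1 − 0.612733 × 0.676897 = 0.585243.

0.58524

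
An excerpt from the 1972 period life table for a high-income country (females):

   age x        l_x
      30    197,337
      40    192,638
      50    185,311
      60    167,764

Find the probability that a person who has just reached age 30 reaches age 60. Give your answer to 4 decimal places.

We want 30p30 = l_60/l_30.
The conditional survival probability is l_60/l_30 = 167,764/197,337 = 0.850140.

0.8501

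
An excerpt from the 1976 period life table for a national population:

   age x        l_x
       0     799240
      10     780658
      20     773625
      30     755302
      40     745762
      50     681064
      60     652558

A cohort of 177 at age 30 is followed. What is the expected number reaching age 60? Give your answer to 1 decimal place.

The relevant probability is 652558/755302 = 0.863970.
Expected number = 177 × 0.863970 = 152.9.

152.9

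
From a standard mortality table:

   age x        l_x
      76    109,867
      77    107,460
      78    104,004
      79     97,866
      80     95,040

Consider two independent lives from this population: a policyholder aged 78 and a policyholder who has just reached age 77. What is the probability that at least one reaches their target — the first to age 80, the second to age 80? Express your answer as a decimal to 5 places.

0.99004

p₁ = l_80/l_78 = 95,040/104,004 = 0.913811; p₂ = l_80/l_77 = 95,040/107,460 = 0.884422.
P(at least one) = 1 − (1−p₁)(1−p₂) = 1 − 0.086189 × 0.115578 = 0.990038.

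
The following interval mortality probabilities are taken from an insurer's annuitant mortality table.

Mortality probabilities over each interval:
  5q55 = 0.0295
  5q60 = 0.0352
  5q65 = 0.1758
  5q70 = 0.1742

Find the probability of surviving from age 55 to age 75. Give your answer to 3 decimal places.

20p55 = (1 − 0.0295) × (1 − 0.0352) × (1 − 0.1758) × (1 − 0.1742).
= 0.9705 × 0.9648 × 0.8242 × 0.8258 = 0.637295.

0.637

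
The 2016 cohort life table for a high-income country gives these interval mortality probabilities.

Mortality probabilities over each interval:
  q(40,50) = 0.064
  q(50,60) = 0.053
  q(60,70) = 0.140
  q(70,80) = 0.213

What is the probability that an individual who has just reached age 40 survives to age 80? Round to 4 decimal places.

The overall survival probability is (1 − 0.064) × (1 − 0.053) × (1 − 0.140) × (1 − 0.213).
= 0.936 × 0.947 × 0.860 × 0.787 = 0.599928.

0.5999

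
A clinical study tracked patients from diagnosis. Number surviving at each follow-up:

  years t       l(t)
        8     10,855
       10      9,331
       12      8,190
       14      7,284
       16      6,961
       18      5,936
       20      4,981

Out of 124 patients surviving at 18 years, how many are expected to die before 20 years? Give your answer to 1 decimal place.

The relevant probability is 1 − 4,981/5,936 = 0.160883.
Expected number = 124 × 0.160883 = 19.9.

19.9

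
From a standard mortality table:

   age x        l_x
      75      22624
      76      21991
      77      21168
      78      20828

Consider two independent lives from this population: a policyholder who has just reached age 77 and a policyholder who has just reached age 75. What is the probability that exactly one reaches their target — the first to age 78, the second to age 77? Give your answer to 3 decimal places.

p₁ = l_78/l_77 = 20828/21168 = 0.983938; p₂ = l_77/l_75 = 21168/22624 = 0.935644.
P(exactly one) = p₁(1−p₂) + (1−p₁)p₂ = 0.063322 + 0.015028 = 0.078351.

0.078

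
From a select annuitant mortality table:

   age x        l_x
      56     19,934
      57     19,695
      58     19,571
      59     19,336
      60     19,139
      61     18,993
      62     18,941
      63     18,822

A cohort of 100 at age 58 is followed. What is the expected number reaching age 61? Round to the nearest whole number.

97

The relevant probability is 18,993/19,571 = 0.970467.
Expected number = 100 × 0.970467 = 97.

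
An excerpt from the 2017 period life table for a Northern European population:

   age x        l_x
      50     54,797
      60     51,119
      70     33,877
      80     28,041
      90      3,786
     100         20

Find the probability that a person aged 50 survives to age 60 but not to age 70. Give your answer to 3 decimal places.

0.315

We want 10|10q50 = (l_60 − l_70)/l_50.
This is the probability of reaching 60 but not 70, conditional on being alive at 50: (l_60 − l_70) / l_50.
= (51,119 − 33,877) / 54,797 = 17,242 / 54,797 = 0.314652.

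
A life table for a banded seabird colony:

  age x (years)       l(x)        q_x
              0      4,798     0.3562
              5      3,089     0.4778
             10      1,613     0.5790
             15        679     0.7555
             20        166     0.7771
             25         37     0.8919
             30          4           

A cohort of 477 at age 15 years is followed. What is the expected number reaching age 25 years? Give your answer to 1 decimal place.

26.0

The relevant probability is 37/679 = 0.054492.
Expected number = 477 × 0.054492 = 26.0.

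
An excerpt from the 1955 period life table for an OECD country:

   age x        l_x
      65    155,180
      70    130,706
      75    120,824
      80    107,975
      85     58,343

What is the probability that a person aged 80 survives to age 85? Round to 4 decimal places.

0.5403

We want 5p80 = l_85/l_80.
The conditional survival probability is l_85/l_80 = 58,343/107,975 = 0.540338.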